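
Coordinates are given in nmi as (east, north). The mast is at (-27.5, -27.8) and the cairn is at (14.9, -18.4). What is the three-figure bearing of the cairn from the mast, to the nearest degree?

Δeast = 14.9 − -27.5 = 42.40; Δnorth = -18.4 − -27.8 = 9.40.
Bearing = atan2(Δeast, Δnorth) mod 360° = 77.50° ≈ 077°.

077°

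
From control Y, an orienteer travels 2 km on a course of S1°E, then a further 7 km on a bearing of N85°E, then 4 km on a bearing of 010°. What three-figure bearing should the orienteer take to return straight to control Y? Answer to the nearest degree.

252°

Leg 1 (S1°E, 2 km): east 2 sin 179° = 0.03, north 2 cos 179° = -2.00
Leg 2 (N85°E, 7 km): east 7 sin 85° = 6.97, north 7 cos 85° = 0.61
Leg 3 (010°, 4 km): east 4 sin 10° = 0.69, north 4 cos 10° = 3.94
Net displacement: 7.70 east, 2.55 north. Direction back to start is (-7.70, -2.55): bearing = atan2(-7.70, -2.55) mod 360° = 251.69° ≈ 252°.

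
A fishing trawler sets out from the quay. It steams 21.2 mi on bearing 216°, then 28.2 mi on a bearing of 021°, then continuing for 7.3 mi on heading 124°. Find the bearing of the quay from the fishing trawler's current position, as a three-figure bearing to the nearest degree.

Leg 1 (216°, 21.2 mi): east 21.2 sin 216° = -12.46, north 21.2 cos 216° = -17.15
Leg 2 (021°, 28.2 mi): east 28.2 sin 21° = 10.11, north 28.2 cos 21° = 26.33
Leg 3 (124°, 7.3 mi): east 7.3 sin 124° = 6.05, north 7.3 cos 124° = -4.08
Net displacement: 3.70 east, 5.09 north. Direction back to start is (-3.70, -5.09): bearing = atan2(-3.70, -5.09) mod 360° = 215.97° ≈ 216°.

216°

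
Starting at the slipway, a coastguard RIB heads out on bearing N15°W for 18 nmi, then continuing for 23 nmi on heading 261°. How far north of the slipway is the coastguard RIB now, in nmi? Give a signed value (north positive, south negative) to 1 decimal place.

Leg 1 (N15°W, 18 nmi): east 18 sin 345° = -4.66, north 18 cos 345° = 17.39
Leg 2 (261°, 23 nmi): east 23 sin 261° = -22.72, north 23 cos 261° = -3.60
Net north component: 13.79 nmi.

13.8 nmi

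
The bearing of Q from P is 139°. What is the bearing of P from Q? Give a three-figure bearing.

319°

Back-bearing = 139° + 180° = 319°.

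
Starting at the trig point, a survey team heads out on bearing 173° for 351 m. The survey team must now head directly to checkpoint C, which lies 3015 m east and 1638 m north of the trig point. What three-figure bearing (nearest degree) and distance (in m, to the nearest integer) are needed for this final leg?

Leg 1 (173°, 351 m): east 351 sin 173° = 42.78, north 351 cos 173° = -348.38
Current position: (42.78, -348.38). Target: (3015, 1638). Remaining: Δeast = 2972.22, Δnorth = 1986.38.
Bearing = atan2(2972.22, 1986.38) mod 360° = 56.24°; distance = √((2972.22)² + (1986.38)²) = 3574.889 m.

056°, 3575 m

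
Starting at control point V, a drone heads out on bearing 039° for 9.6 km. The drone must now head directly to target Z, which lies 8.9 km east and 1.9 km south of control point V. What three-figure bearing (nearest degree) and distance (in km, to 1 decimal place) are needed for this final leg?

163°, 9.8 km

Leg 1 (039°, 9.6 km): east 9.6 sin 39° = 6.04, north 9.6 cos 39° = 7.46
Current position: (6.04, 7.46). Target: (8.9, -1.9). Remaining: Δeast = 2.86, Δnorth = -9.36.
Bearing = atan2(2.86, -9.36) mod 360° = 163.02°; distance = √((2.86)² + (-9.36)²) = 9.787 km.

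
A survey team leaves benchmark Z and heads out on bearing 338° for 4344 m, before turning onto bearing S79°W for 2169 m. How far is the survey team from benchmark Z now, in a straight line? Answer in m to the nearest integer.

5213 m

Leg 1 (338°, 4344 m): east 4344 sin 338° = -1627.29, north 4344 cos 338° = 4027.69
Leg 2 (S79°W, 2169 m): east 2169 sin 259° = -2129.15, north 2169 cos 259° = -413.86
Net: -3756.44 east, 3613.82 north. Distance = √((-3756.44)² + (3613.82)²) = 5212.538 m.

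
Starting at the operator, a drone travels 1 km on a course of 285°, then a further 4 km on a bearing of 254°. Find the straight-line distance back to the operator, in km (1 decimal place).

Leg 1 (285°, 1 km): east 1 sin 285° = -0.97, north 1 cos 285° = 0.26
Leg 2 (254°, 4 km): east 4 sin 254° = -3.85, north 4 cos 254° = -1.10
Net: -4.81 east, -0.84 north. Distance = √((-4.81)² + (-0.84)²) = 4.884 km.

4.9 km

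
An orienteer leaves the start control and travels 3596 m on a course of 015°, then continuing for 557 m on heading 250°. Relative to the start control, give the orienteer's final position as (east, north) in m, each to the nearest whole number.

Leg 1 (015°, 3596 m): east 3596 sin 15° = 930.71, north 3596 cos 15° = 3473.47
Leg 2 (250°, 557 m): east 557 sin 250° = -523.41, north 557 cos 250° = -190.51
Summing: 407.30 m east, 3282.96 m north → (407, 3283).

(407, 3283)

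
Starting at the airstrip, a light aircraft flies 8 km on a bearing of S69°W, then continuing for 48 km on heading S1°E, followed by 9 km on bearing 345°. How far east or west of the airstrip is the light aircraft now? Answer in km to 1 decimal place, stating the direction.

9.0 km west

Leg 1 (S69°W, 8 km): east 8 sin 249° = -7.47, north 8 cos 249° = -2.87
Leg 2 (S1°E, 48 km): east 48 sin 179° = 0.84, north 48 cos 179° = -47.99
Leg 3 (345°, 9 km): east 9 sin 345° = -2.33, north 9 cos 345° = 8.69
Net east component: -8.96 km.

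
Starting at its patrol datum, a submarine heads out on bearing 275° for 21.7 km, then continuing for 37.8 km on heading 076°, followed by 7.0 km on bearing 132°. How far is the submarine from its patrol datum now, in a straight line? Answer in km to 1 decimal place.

21.2 km

Leg 1 (275°, 21.7 km): east 21.7 sin 275° = -21.62, north 21.7 cos 275° = 1.89
Leg 2 (076°, 37.8 km): east 37.8 sin 76° = 36.68, north 37.8 cos 76° = 9.14
Leg 3 (132°, 7.0 km): east 7.0 sin 132° = 5.20, north 7.0 cos 132° = -4.68
Net: 20.26 east, 6.35 north. Distance = √((20.26)² + (6.35)²) = 21.234 km.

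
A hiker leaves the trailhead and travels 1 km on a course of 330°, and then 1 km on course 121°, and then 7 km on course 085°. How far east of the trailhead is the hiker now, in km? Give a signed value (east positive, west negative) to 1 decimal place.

Leg 1 (330°, 1 km): east 1 sin 330° = -0.50, north 1 cos 330° = 0.87
Leg 2 (121°, 1 km): east 1 sin 121° = 0.86, north 1 cos 121° = -0.52
Leg 3 (085°, 7 km): east 7 sin 85° = 6.97, north 7 cos 85° = 0.61
Net east component: 7.33 km.

7.3 km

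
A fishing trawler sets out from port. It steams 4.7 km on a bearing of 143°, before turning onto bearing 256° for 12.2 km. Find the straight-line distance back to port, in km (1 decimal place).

Leg 1 (143°, 4.7 km): east 4.7 sin 143° = 2.83, north 4.7 cos 143° = -3.75
Leg 2 (256°, 12.2 km): east 12.2 sin 256° = -11.84, north 12.2 cos 256° = -2.95
Net: -9.01 east, -6.71 north. Distance = √((-9.01)² + (-6.71)²) = 11.230 km.

11.2 km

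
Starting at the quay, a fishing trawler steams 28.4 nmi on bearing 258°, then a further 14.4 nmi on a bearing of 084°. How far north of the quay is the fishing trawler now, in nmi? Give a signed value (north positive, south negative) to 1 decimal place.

Leg 1 (258°, 28.4 nmi): east 28.4 sin 258° = -27.78, north 28.4 cos 258° = -5.90
Leg 2 (084°, 14.4 nmi): east 14.4 sin 84° = 14.32, north 14.4 cos 84° = 1.51
Net north component: -4.40 nmi.

-4.4 nmi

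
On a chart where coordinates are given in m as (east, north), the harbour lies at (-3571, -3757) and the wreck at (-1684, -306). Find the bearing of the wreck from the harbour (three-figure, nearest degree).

Δeast = -1684 − -3571 = 1887.00; Δnorth = -306 − -3757 = 3451.00.
Bearing = atan2(Δeast, Δnorth) mod 360° = 28.67° ≈ 029°.

029°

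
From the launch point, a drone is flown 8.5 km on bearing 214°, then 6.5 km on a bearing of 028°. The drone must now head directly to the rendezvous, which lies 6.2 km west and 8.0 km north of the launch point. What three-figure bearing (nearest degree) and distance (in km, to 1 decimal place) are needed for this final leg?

Leg 1 (214°, 8.5 km): east 8.5 sin 214° = -4.75, north 8.5 cos 214° = -7.05
Leg 2 (028°, 6.5 km): east 6.5 sin 28° = 3.05, north 6.5 cos 28° = 5.74
Current position: (-1.70, -1.31). Target: (-6.2, 8.0). Remaining: Δeast = -4.50, Δnorth = 9.31.
Bearing = atan2(-4.50, 9.31) mod 360° = 334.21°; distance = √((-4.50)² + (9.31)²) = 10.338 km.

334°, 10.3 km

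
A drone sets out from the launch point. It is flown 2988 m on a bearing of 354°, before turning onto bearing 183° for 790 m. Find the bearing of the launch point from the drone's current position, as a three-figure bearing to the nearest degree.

Leg 1 (354°, 2988 m): east 2988 sin 354° = -312.33, north 2988 cos 354° = 2971.63
Leg 2 (183°, 790 m): east 790 sin 183° = -41.35, north 790 cos 183° = -788.92
Net displacement: -353.68 east, 2182.71 north. Direction back to start is (353.68, -2182.71): bearing = atan2(353.68, -2182.71) mod 360° = 170.80° ≈ 171°.

171°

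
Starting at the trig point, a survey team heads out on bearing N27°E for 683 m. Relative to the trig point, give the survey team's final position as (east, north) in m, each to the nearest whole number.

(310, 609)

Leg 1 (N27°E, 683 m): east 683 sin 27° = 310.08, north 683 cos 27° = 608.56
Summing: 310.08 m east, 608.56 m north → (310, 609).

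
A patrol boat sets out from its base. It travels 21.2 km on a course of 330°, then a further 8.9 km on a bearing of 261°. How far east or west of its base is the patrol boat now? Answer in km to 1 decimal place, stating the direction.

19.4 km west

Leg 1 (330°, 21.2 km): east 21.2 sin 330° = -10.60, north 21.2 cos 330° = 18.36
Leg 2 (261°, 8.9 km): east 8.9 sin 261° = -8.79, north 8.9 cos 261° = -1.39
Net east component: -19.39 km.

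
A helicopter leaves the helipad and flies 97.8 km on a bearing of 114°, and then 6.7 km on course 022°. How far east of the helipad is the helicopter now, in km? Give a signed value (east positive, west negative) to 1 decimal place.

91.9 km

Leg 1 (114°, 97.8 km): east 97.8 sin 114° = 89.34, north 97.8 cos 114° = -39.78
Leg 2 (022°, 6.7 km): east 6.7 sin 22° = 2.51, north 6.7 cos 22° = 6.21
Net east component: 91.85 km.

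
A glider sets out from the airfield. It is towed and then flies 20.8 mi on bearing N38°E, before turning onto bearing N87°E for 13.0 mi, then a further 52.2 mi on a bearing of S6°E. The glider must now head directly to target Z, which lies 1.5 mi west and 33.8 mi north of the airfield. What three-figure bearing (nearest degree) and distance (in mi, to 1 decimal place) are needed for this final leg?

Leg 1 (N38°E, 20.8 mi): east 20.8 sin 38° = 12.81, north 20.8 cos 38° = 16.39
Leg 2 (N87°E, 13.0 mi): east 13.0 sin 87° = 12.98, north 13.0 cos 87° = 0.68
Leg 3 (S6°E, 52.2 mi): east 52.2 sin 174° = 5.46, north 52.2 cos 174° = -51.91
Current position: (31.24, -34.84). Target: (-1.5, 33.8). Remaining: Δeast = -32.74, Δnorth = 68.64.
Bearing = atan2(-32.74, 68.64) mod 360° = 334.50°; distance = √((-32.74)² + (68.64)²) = 76.053 mi.

334°, 76.1 mi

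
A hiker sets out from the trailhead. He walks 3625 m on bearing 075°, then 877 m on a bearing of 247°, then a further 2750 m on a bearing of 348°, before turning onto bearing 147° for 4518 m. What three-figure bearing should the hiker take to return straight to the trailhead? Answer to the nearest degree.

276°

Leg 1 (075°, 3625 m): east 3625 sin 75° = 3501.48, north 3625 cos 75° = 938.22
Leg 2 (247°, 877 m): east 877 sin 247° = -807.28, north 877 cos 247° = -342.67
Leg 3 (348°, 2750 m): east 2750 sin 348° = -571.76, north 2750 cos 348° = 2689.91
Leg 4 (147°, 4518 m): east 4518 sin 147° = 2460.68, north 4518 cos 147° = -3789.11
Net displacement: 4583.12 east, -503.66 north. Direction back to start is (-4583.12, 503.66): bearing = atan2(-4583.12, 503.66) mod 360° = 276.27° ≈ 276°.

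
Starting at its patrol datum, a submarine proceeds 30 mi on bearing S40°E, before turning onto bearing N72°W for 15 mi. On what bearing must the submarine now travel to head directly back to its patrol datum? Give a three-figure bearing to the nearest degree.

345°

Leg 1 (S40°E, 30 mi): east 30 sin 140° = 19.28, north 30 cos 140° = -22.98
Leg 2 (N72°W, 15 mi): east 15 sin 288° = -14.27, north 15 cos 288° = 4.64
Net displacement: 5.02 east, -18.35 north. Direction back to start is (-5.02, 18.35): bearing = atan2(-5.02, 18.35) mod 360° = 344.70° ≈ 345°.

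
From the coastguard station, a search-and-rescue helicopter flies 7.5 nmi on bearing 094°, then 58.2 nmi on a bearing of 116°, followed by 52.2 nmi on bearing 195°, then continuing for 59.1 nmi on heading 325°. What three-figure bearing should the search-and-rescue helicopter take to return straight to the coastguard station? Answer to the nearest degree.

336°

Leg 1 (094°, 7.5 nmi): east 7.5 sin 94° = 7.48, north 7.5 cos 94° = -0.52
Leg 2 (116°, 58.2 nmi): east 58.2 sin 116° = 52.31, north 58.2 cos 116° = -25.51
Leg 3 (195°, 52.2 nmi): east 52.2 sin 195° = -13.51, north 52.2 cos 195° = -50.42
Leg 4 (325°, 59.1 nmi): east 59.1 sin 325° = -33.90, north 59.1 cos 325° = 48.41
Net displacement: 12.38 east, -28.05 north. Direction back to start is (-12.38, 28.05): bearing = atan2(-12.38, 28.05) mod 360° = 336.18° ≈ 336°.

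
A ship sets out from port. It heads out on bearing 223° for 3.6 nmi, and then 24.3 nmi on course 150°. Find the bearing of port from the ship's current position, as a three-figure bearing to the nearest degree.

Leg 1 (223°, 3.6 nmi): east 3.6 sin 223° = -2.46, north 3.6 cos 223° = -2.63
Leg 2 (150°, 24.3 nmi): east 24.3 sin 150° = 12.15, north 24.3 cos 150° = -21.04
Net displacement: 9.69 east, -23.68 north. Direction back to start is (-9.69, 23.68): bearing = atan2(-9.69, 23.68) mod 360° = 337.73° ≈ 338°.

338°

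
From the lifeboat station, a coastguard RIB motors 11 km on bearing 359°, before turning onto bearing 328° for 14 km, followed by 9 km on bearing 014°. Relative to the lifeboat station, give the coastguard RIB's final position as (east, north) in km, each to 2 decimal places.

(-5.43, 31.60)

Leg 1 (359°, 11 km): east 11 sin 359° = -0.19, north 11 cos 359° = 11.00
Leg 2 (328°, 14 km): east 14 sin 328° = -7.42, north 14 cos 328° = 11.87
Leg 3 (014°, 9 km): east 9 sin 14° = 2.18, north 9 cos 14° = 8.73
Summing: -5.43 km east, 31.60 km north → (-5.43, 31.60).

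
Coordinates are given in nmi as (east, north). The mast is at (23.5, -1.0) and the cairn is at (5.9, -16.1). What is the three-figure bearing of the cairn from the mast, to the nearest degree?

229°

Δeast = 5.9 − 23.5 = -17.60; Δnorth = -16.1 − -1.0 = -15.10.
Bearing = atan2(Δeast, Δnorth) mod 360° = 229.37° ≈ 229°.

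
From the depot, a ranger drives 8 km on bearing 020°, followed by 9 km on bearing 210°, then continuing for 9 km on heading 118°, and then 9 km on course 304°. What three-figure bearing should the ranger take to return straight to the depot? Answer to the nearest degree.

113°

Leg 1 (020°, 8 km): east 8 sin 20° = 2.74, north 8 cos 20° = 7.52
Leg 2 (210°, 9 km): east 9 sin 210° = -4.50, north 9 cos 210° = -7.79
Leg 3 (118°, 9 km): east 9 sin 118° = 7.95, north 9 cos 118° = -4.23
Leg 4 (304°, 9 km): east 9 sin 304° = -7.46, north 9 cos 304° = 5.03
Net displacement: -1.28 east, 0.53 north. Direction back to start is (1.28, -0.53): bearing = atan2(1.28, -0.53) mod 360° = 112.54° ≈ 113°.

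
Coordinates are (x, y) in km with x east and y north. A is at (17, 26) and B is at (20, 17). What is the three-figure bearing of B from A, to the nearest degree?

162°

Δeast = 20 − 17 = 3.00; Δnorth = 17 − 26 = -9.00.
Bearing = atan2(Δeast, Δnorth) mod 360° = 161.57° ≈ 162°.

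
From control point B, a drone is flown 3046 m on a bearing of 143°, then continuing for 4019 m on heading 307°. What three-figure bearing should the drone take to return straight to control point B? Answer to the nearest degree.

089°

Leg 1 (143°, 3046 m): east 3046 sin 143° = 1833.13, north 3046 cos 143° = -2432.64
Leg 2 (307°, 4019 m): east 4019 sin 307° = -3209.72, north 4019 cos 307° = 2418.69
Net displacement: -1376.59 east, -13.95 north. Direction back to start is (1376.59, 13.95): bearing = atan2(1376.59, 13.95) mod 360° = 89.42° ≈ 089°.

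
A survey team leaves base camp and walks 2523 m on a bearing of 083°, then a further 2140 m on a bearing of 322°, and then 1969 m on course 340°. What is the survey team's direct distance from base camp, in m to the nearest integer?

Leg 1 (083°, 2523 m): east 2523 sin 83° = 2504.19, north 2523 cos 83° = 307.48
Leg 2 (322°, 2140 m): east 2140 sin 322° = -1317.52, north 2140 cos 322° = 1686.34
Leg 3 (340°, 1969 m): east 1969 sin 340° = -673.44, north 1969 cos 340° = 1850.25
Net: 513.24 east, 3844.07 north. Distance = √((513.24)² + (3844.07)²) = 3878.185 m.

3878 m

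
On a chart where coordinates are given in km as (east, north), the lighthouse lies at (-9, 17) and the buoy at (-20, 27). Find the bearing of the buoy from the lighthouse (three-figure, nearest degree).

Δeast = -20 − -9 = -11.00; Δnorth = 27 − 17 = 10.00.
Bearing = atan2(Δeast, Δnorth) mod 360° = 312.27° ≈ 312°.

312°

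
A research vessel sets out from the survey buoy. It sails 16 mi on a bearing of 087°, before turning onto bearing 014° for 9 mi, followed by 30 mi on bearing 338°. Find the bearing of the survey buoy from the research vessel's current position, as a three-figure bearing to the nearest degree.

Leg 1 (087°, 16 mi): east 16 sin 87° = 15.98, north 16 cos 87° = 0.84
Leg 2 (014°, 9 mi): east 9 sin 14° = 2.18, north 9 cos 14° = 8.73
Leg 3 (338°, 30 mi): east 30 sin 338° = -11.24, north 30 cos 338° = 27.82
Net displacement: 6.92 east, 37.39 north. Direction back to start is (-6.92, -37.39): bearing = atan2(-6.92, -37.39) mod 360° = 190.48° ≈ 190°.

190°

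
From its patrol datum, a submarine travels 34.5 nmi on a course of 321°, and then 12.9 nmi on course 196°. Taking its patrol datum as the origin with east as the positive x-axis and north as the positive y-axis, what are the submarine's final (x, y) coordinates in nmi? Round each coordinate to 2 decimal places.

(-25.27, 14.41)

Leg 1 (321°, 34.5 nmi): east 34.5 sin 321° = -21.71, north 34.5 cos 321° = 26.81
Leg 2 (196°, 12.9 nmi): east 12.9 sin 196° = -3.56, north 12.9 cos 196° = -12.40
Summing: -25.27 nmi east, 14.41 nmi north → (-25.27, 14.41).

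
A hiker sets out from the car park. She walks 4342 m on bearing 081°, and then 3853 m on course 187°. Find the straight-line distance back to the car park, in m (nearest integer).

Leg 1 (081°, 4342 m): east 4342 sin 81° = 4288.54, north 4342 cos 81° = 679.24
Leg 2 (187°, 3853 m): east 3853 sin 187° = -469.56, north 3853 cos 187° = -3824.28
Net: 3818.98 east, -3145.04 north. Distance = √((3818.98)² + (-3145.04)²) = 4947.312 m.

4947 m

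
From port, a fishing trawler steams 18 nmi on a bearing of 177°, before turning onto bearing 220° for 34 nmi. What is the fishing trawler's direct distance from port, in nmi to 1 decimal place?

48.7 nmi

Leg 1 (177°, 18 nmi): east 18 sin 177° = 0.94, north 18 cos 177° = -17.98
Leg 2 (220°, 34 nmi): east 34 sin 220° = -21.85, north 34 cos 220° = -26.05
Net: -20.91 east, -44.02 north. Distance = √((-20.91)² + (-44.02)²) = 48.736 nmi.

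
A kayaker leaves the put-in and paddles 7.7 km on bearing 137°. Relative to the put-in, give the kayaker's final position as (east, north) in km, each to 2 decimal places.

Leg 1 (137°, 7.7 km): east 7.7 sin 137° = 5.25, north 7.7 cos 137° = -5.63
Summing: 5.25 km east, -5.63 km north → (5.25, -5.63).

(5.25, -5.63)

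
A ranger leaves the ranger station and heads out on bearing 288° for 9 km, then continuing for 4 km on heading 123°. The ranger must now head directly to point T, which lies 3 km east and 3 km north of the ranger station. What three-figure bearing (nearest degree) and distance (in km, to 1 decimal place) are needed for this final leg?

Leg 1 (288°, 9 km): east 9 sin 288° = -8.56, north 9 cos 288° = 2.78
Leg 2 (123°, 4 km): east 4 sin 123° = 3.35, north 4 cos 123° = -2.18
Current position: (-5.20, 0.60). Target: (3, 3). Remaining: Δeast = 8.20, Δnorth = 2.40.
Bearing = atan2(8.20, 2.40) mod 360° = 73.71°; distance = √((8.20)² + (2.40)²) = 8.548 km.

074°, 8.5 km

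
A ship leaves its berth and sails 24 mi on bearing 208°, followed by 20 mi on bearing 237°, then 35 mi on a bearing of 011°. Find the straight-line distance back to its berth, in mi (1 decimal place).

Leg 1 (208°, 24 mi): east 24 sin 208° = -11.27, north 24 cos 208° = -21.19
Leg 2 (237°, 20 mi): east 20 sin 237° = -16.77, north 20 cos 237° = -10.89
Leg 3 (011°, 35 mi): east 35 sin 11° = 6.68, north 35 cos 11° = 34.36
Net: -21.36 east, 2.27 north. Distance = √((-21.36)² + (2.27)²) = 21.483 mi.

21.5 mi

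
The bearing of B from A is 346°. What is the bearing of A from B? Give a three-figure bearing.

166°

Back-bearing = 346° − 180° = 166°.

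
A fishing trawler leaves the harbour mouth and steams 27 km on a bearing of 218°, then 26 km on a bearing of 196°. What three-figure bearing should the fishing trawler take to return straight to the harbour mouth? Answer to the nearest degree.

Leg 1 (218°, 27 km): east 27 sin 218° = -16.62, north 27 cos 218° = -21.28
Leg 2 (196°, 26 km): east 26 sin 196° = -7.17, north 26 cos 196° = -24.99
Net displacement: -23.79 east, -46.27 north. Direction back to start is (23.79, 46.27): bearing = atan2(23.79, 46.27) mod 360° = 27.21° ≈ 027°.

027°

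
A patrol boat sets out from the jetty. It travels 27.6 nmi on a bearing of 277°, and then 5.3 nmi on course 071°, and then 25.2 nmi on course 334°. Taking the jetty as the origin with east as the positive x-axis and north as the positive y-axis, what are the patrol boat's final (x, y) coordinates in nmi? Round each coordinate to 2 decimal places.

(-33.43, 27.74)

Leg 1 (277°, 27.6 nmi): east 27.6 sin 277° = -27.39, north 27.6 cos 277° = 3.36
Leg 2 (071°, 5.3 nmi): east 5.3 sin 71° = 5.01, north 5.3 cos 71° = 1.73
Leg 3 (334°, 25.2 nmi): east 25.2 sin 334° = -11.05, north 25.2 cos 334° = 22.65
Summing: -33.43 nmi east, 27.74 nmi north → (-33.43, 27.74).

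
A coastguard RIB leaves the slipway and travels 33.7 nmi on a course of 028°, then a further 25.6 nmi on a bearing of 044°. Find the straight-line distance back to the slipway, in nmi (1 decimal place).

58.7 nmi

Leg 1 (028°, 33.7 nmi): east 33.7 sin 28° = 15.82, north 33.7 cos 28° = 29.76
Leg 2 (044°, 25.6 nmi): east 25.6 sin 44° = 17.78, north 25.6 cos 44° = 18.42
Net: 33.60 east, 48.17 north. Distance = √((33.60)² + (48.17)²) = 58.734 nmi.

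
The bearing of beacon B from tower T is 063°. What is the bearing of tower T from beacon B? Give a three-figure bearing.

243°

Back-bearing = 063° + 180° = 243°.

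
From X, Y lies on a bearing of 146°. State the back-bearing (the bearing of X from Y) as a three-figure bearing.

326°

Back-bearing = 146° + 180° = 326°.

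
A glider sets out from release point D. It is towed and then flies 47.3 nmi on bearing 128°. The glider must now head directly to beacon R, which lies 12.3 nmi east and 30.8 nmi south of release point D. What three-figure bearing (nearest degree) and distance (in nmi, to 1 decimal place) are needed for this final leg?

266°, 25.0 nmi

Leg 1 (128°, 47.3 nmi): east 47.3 sin 128° = 37.27, north 47.3 cos 128° = -29.12
Current position: (37.27, -29.12). Target: (12.3, -30.8). Remaining: Δeast = -24.97, Δnorth = -1.68.
Bearing = atan2(-24.97, -1.68) mod 360° = 266.15°; distance = √((-24.97)² + (-1.68)²) = 25.029 nmi.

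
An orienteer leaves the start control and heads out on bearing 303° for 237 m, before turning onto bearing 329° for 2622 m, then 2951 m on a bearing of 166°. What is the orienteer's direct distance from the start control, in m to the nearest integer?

Leg 1 (303°, 237 m): east 237 sin 303° = -198.76, north 237 cos 303° = 129.08
Leg 2 (329°, 2622 m): east 2622 sin 329° = -1350.43, north 2622 cos 329° = 2247.49
Leg 3 (166°, 2951 m): east 2951 sin 166° = 713.91, north 2951 cos 166° = -2863.34
Net: -835.28 east, -486.77 north. Distance = √((-835.28)² + (-486.77)²) = 966.770 m.

967 m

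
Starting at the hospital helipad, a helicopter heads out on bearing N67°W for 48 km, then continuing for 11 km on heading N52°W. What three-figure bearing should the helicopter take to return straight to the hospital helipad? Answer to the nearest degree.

Leg 1 (N67°W, 48 km): east 48 sin 293° = -44.18, north 48 cos 293° = 18.76
Leg 2 (N52°W, 11 km): east 11 sin 308° = -8.67, north 11 cos 308° = 6.77
Net displacement: -52.85 east, 25.53 north. Direction back to start is (52.85, -25.53): bearing = atan2(52.85, -25.53) mod 360° = 115.78° ≈ 116°.

116°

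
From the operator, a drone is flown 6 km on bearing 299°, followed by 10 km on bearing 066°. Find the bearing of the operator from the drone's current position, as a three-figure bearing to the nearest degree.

209°

Leg 1 (299°, 6 km): east 6 sin 299° = -5.25, north 6 cos 299° = 2.91
Leg 2 (066°, 10 km): east 10 sin 66° = 9.14, north 10 cos 66° = 4.07
Net displacement: 3.89 east, 6.98 north. Direction back to start is (-3.89, -6.98): bearing = atan2(-3.89, -6.98) mod 360° = 209.13° ≈ 209°.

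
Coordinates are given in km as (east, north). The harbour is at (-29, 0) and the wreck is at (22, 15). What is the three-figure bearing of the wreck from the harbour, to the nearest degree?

074°

Δeast = 22 − -29 = 51.00; Δnorth = 15 − 0 = 15.00.
Bearing = atan2(Δeast, Δnorth) mod 360° = 73.61° ≈ 074°.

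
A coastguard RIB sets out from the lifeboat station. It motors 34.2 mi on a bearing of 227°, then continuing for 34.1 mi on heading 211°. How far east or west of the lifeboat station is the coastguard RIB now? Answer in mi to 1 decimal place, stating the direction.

Leg 1 (227°, 34.2 mi): east 34.2 sin 227° = -25.01, north 34.2 cos 227° = -23.32
Leg 2 (211°, 34.1 mi): east 34.1 sin 211° = -17.56, north 34.1 cos 211° = -29.23
Net east component: -42.58 mi.

42.6 mi west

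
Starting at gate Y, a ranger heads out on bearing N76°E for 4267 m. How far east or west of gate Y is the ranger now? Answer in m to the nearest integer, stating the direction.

Leg 1 (N76°E, 4267 m): east 4267 sin 76° = 4140.25, north 4267 cos 76° = 1032.28
Net east component: 4140.25 m.

4140 m east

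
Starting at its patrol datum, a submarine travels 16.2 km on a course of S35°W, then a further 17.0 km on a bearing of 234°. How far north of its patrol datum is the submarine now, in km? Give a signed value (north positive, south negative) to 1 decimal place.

Leg 1 (S35°W, 16.2 km): east 16.2 sin 215° = -9.29, north 16.2 cos 215° = -13.27
Leg 2 (234°, 17.0 km): east 17.0 sin 234° = -13.75, north 17.0 cos 234° = -9.99
Net north component: -23.26 km.

-23.3 km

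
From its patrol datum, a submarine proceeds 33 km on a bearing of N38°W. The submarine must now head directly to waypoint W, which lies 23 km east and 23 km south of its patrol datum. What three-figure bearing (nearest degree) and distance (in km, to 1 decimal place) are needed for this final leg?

Leg 1 (N38°W, 33 km): east 33 sin 322° = -20.32, north 33 cos 322° = 26.00
Current position: (-20.32, 26.00). Target: (23, -23). Remaining: Δeast = 43.32, Δnorth = -49.00.
Bearing = atan2(43.32, -49.00) mod 360° = 138.53°; distance = √((43.32)² + (-49.00)²) = 65.405 km.

139°, 65.4 km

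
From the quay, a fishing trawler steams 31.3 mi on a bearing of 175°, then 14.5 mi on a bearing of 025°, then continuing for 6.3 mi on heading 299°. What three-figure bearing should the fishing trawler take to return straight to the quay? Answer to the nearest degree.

347°

Leg 1 (175°, 31.3 mi): east 31.3 sin 175° = 2.73, north 31.3 cos 175° = -31.18
Leg 2 (025°, 14.5 mi): east 14.5 sin 25° = 6.13, north 14.5 cos 25° = 13.14
Leg 3 (299°, 6.3 mi): east 6.3 sin 299° = -5.51, north 6.3 cos 299° = 3.05
Net displacement: 3.35 east, -14.99 north. Direction back to start is (-3.35, 14.99): bearing = atan2(-3.35, 14.99) mod 360° = 347.41° ≈ 347°.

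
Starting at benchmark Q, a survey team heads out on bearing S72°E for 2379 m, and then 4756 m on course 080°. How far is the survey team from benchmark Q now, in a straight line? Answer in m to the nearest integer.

Leg 1 (S72°E, 2379 m): east 2379 sin 108° = 2262.56, north 2379 cos 108° = -735.15
Leg 2 (080°, 4756 m): east 4756 sin 80° = 4683.75, north 4756 cos 80° = 825.87
Net: 6946.31 east, 90.72 north. Distance = √((6946.31)² + (90.72)²) = 6946.902 m.

6947 m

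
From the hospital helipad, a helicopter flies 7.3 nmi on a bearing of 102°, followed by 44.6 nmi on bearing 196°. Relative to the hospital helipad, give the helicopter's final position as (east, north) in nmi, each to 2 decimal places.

Leg 1 (102°, 7.3 nmi): east 7.3 sin 102° = 7.14, north 7.3 cos 102° = -1.52
Leg 2 (196°, 44.6 nmi): east 44.6 sin 196° = -12.29, north 44.6 cos 196° = -42.87
Summing: -5.15 nmi east, -44.39 nmi north → (-5.15, -44.39).

(-5.15, -44.39)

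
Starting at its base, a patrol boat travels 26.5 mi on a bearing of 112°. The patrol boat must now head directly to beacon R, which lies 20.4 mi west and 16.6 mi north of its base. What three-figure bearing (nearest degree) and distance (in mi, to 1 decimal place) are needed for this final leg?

Leg 1 (112°, 26.5 mi): east 26.5 sin 112° = 24.57, north 26.5 cos 112° = -9.93
Current position: (24.57, -9.93). Target: (-20.4, 16.6). Remaining: Δeast = -44.97, Δnorth = 26.53.
Bearing = atan2(-44.97, 26.53) mod 360° = 300.54°; distance = √((-44.97)² + (26.53)²) = 52.211 mi.

301°, 52.2 mi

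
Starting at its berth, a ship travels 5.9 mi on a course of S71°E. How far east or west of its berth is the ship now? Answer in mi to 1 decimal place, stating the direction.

5.6 mi east

Leg 1 (S71°E, 5.9 mi): east 5.9 sin 109° = 5.58, north 5.9 cos 109° = -1.92
Net east component: 5.58 mi.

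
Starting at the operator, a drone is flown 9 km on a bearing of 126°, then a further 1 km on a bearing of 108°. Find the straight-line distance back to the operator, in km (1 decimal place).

Leg 1 (126°, 9 km): east 9 sin 126° = 7.28, north 9 cos 126° = -5.29
Leg 2 (108°, 1 km): east 1 sin 108° = 0.95, north 1 cos 108° = -0.31
Net: 8.23 east, -5.60 north. Distance = √((8.23)² + (-5.60)²) = 9.956 km.

10.0 km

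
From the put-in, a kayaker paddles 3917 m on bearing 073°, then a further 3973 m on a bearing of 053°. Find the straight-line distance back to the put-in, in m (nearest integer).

Leg 1 (073°, 3917 m): east 3917 sin 73° = 3745.85, north 3917 cos 73° = 1145.22
Leg 2 (053°, 3973 m): east 3973 sin 53° = 3172.98, north 3973 cos 53° = 2391.01
Net: 6918.82 east, 3536.23 north. Distance = √((6918.82)² + (3536.23)²) = 7770.139 m.

7770 m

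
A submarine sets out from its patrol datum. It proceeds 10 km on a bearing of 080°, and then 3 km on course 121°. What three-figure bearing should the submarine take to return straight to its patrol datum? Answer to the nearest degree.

Leg 1 (080°, 10 km): east 10 sin 80° = 9.85, north 10 cos 80° = 1.74
Leg 2 (121°, 3 km): east 3 sin 121° = 2.57, north 3 cos 121° = -1.55
Net displacement: 12.42 east, 0.19 north. Direction back to start is (-12.42, -0.19): bearing = atan2(-12.42, -0.19) mod 360° = 269.12° ≈ 269°.

269°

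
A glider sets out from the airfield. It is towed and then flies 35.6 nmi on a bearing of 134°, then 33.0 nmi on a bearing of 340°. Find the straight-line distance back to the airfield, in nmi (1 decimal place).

15.6 nmi

Leg 1 (134°, 35.6 nmi): east 35.6 sin 134° = 25.61, north 35.6 cos 134° = -24.73
Leg 2 (340°, 33.0 nmi): east 33.0 sin 340° = -11.29, north 33.0 cos 340° = 31.01
Net: 14.32 east, 6.28 north. Distance = √((14.32)² + (6.28)²) = 15.638 nmi.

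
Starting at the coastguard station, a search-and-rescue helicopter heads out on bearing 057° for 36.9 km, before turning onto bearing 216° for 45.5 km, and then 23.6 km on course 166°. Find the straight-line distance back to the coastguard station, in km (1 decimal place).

40.8 km

Leg 1 (057°, 36.9 km): east 36.9 sin 57° = 30.95, north 36.9 cos 57° = 20.10
Leg 2 (216°, 45.5 km): east 45.5 sin 216° = -26.74, north 45.5 cos 216° = -36.81
Leg 3 (166°, 23.6 km): east 23.6 sin 166° = 5.71, north 23.6 cos 166° = -22.90
Net: 9.91 east, -39.61 north. Distance = √((9.91)² + (-39.61)²) = 40.833 km.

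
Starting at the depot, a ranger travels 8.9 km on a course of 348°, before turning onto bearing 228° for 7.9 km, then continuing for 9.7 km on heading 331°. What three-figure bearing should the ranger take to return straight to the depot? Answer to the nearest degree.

Leg 1 (348°, 8.9 km): east 8.9 sin 348° = -1.85, north 8.9 cos 348° = 8.71
Leg 2 (228°, 7.9 km): east 7.9 sin 228° = -5.87, north 7.9 cos 228° = -5.29
Leg 3 (331°, 9.7 km): east 9.7 sin 331° = -4.70, north 9.7 cos 331° = 8.48
Net displacement: -12.42 east, 11.90 north. Direction back to start is (12.42, -11.90): bearing = atan2(12.42, -11.90) mod 360° = 133.77° ≈ 134°.

134°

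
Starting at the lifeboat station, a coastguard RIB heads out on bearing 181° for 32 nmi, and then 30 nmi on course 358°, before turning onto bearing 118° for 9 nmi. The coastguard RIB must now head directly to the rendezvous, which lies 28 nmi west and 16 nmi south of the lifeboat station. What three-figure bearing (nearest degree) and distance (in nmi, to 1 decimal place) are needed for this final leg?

254°, 35.7 nmi

Leg 1 (181°, 32 nmi): east 32 sin 181° = -0.56, north 32 cos 181° = -32.00
Leg 2 (358°, 30 nmi): east 30 sin 358° = -1.05, north 30 cos 358° = 29.98
Leg 3 (118°, 9 nmi): east 9 sin 118° = 7.95, north 9 cos 118° = -4.23
Current position: (6.34, -6.24). Target: (-28, -16). Remaining: Δeast = -34.34, Δnorth = -9.76.
Bearing = atan2(-34.34, -9.76) mod 360° = 254.13°; distance = √((-34.34)² + (-9.76)²) = 35.701 nmi.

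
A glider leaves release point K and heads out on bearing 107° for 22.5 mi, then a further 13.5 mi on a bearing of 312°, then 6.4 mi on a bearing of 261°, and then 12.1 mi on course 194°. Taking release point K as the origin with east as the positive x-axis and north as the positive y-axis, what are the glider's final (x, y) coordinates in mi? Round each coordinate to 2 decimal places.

(2.24, -10.29)

Leg 1 (107°, 22.5 mi): east 22.5 sin 107° = 21.52, north 22.5 cos 107° = -6.58
Leg 2 (312°, 13.5 mi): east 13.5 sin 312° = -10.03, north 13.5 cos 312° = 9.03
Leg 3 (261°, 6.4 mi): east 6.4 sin 261° = -6.32, north 6.4 cos 261° = -1.00
Leg 4 (194°, 12.1 mi): east 12.1 sin 194° = -2.93, north 12.1 cos 194° = -11.74
Summing: 2.24 mi east, -10.29 mi north → (2.24, -10.29).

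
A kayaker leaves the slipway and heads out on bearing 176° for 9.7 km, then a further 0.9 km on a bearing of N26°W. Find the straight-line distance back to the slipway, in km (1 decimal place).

8.9 km

Leg 1 (176°, 9.7 km): east 9.7 sin 176° = 0.68, north 9.7 cos 176° = -9.68
Leg 2 (N26°W, 0.9 km): east 0.9 sin 334° = -0.39, north 0.9 cos 334° = 0.81
Net: 0.28 east, -8.87 north. Distance = √((0.28)² + (-8.87)²) = 8.872 km.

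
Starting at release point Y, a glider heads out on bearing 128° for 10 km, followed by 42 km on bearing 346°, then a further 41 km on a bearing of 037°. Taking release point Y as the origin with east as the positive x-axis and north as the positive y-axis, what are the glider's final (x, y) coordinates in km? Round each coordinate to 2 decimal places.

(22.39, 67.34)

Leg 1 (128°, 10 km): east 10 sin 128° = 7.88, north 10 cos 128° = -6.16
Leg 2 (346°, 42 km): east 42 sin 346° = -10.16, north 42 cos 346° = 40.75
Leg 3 (037°, 41 km): east 41 sin 37° = 24.67, north 41 cos 37° = 32.74
Summing: 22.39 km east, 67.34 km north → (22.39, 67.34).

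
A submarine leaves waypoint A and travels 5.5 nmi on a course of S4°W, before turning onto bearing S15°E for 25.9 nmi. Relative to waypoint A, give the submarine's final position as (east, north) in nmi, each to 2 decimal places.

Leg 1 (S4°W, 5.5 nmi): east 5.5 sin 184° = -0.38, north 5.5 cos 184° = -5.49
Leg 2 (S15°E, 25.9 nmi): east 25.9 sin 165° = 6.70, north 25.9 cos 165° = -25.02
Summing: 6.32 nmi east, -30.50 nmi north → (6.32, -30.50).

(6.32, -30.50)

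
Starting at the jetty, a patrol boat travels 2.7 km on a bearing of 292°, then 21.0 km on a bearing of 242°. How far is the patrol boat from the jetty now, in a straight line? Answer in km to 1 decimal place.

Leg 1 (292°, 2.7 km): east 2.7 sin 292° = -2.50, north 2.7 cos 292° = 1.01
Leg 2 (242°, 21.0 km): east 21.0 sin 242° = -18.54, north 21.0 cos 242° = -9.86
Net: -21.05 east, -8.85 north. Distance = √((-21.05)² + (-8.85)²) = 22.829 km.

22.8 km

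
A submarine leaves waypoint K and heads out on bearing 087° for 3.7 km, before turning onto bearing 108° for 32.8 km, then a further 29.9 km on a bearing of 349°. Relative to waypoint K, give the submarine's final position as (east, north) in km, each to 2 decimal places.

(29.18, 19.41)

Leg 1 (087°, 3.7 km): east 3.7 sin 87° = 3.69, north 3.7 cos 87° = 0.19
Leg 2 (108°, 32.8 km): east 32.8 sin 108° = 31.19, north 32.8 cos 108° = -10.14
Leg 3 (349°, 29.9 km): east 29.9 sin 349° = -5.71, north 29.9 cos 349° = 29.35
Summing: 29.18 km east, 19.41 km north → (29.18, 19.41).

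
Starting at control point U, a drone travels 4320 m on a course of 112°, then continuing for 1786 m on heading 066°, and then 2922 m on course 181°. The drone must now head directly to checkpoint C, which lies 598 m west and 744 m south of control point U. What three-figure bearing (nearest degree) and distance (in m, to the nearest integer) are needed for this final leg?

Leg 1 (112°, 4320 m): east 4320 sin 112° = 4005.43, north 4320 cos 112° = -1618.30
Leg 2 (066°, 1786 m): east 1786 sin 66° = 1631.59, north 1786 cos 66° = 726.43
Leg 3 (181°, 2922 m): east 2922 sin 181° = -51.00, north 2922 cos 181° = -2921.55
Current position: (5586.03, -3813.42). Target: (-598, -744). Remaining: Δeast = -6184.03, Δnorth = 3069.42.
Bearing = atan2(-6184.03, 3069.42) mod 360° = 296.40°; distance = √((-6184.03)² + (3069.42)²) = 6903.883 m.

296°, 6904 m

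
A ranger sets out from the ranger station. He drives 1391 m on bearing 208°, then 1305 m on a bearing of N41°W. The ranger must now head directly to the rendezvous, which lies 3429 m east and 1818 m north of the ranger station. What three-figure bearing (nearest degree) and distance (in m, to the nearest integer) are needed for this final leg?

067°, 5351 m

Leg 1 (208°, 1391 m): east 1391 sin 208° = -653.03, north 1391 cos 208° = -1228.18
Leg 2 (N41°W, 1305 m): east 1305 sin 319° = -856.16, north 1305 cos 319° = 984.90
Current position: (-1509.19, -243.28). Target: (3429, 1818). Remaining: Δeast = 4938.19, Δnorth = 2061.28.
Bearing = atan2(4938.19, 2061.28) mod 360° = 67.34°; distance = √((4938.19)² + (2061.28)²) = 5351.134 m.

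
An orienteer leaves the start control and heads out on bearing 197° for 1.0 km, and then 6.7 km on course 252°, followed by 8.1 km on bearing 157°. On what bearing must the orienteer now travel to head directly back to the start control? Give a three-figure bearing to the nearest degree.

018°

Leg 1 (197°, 1.0 km): east 1.0 sin 197° = -0.29, north 1.0 cos 197° = -0.96
Leg 2 (252°, 6.7 km): east 6.7 sin 252° = -6.37, north 6.7 cos 252° = -2.07
Leg 3 (157°, 8.1 km): east 8.1 sin 157° = 3.16, north 8.1 cos 157° = -7.46
Net displacement: -3.50 east, -10.48 north. Direction back to start is (3.50, 10.48): bearing = atan2(3.50, 10.48) mod 360° = 18.46° ≈ 018°.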